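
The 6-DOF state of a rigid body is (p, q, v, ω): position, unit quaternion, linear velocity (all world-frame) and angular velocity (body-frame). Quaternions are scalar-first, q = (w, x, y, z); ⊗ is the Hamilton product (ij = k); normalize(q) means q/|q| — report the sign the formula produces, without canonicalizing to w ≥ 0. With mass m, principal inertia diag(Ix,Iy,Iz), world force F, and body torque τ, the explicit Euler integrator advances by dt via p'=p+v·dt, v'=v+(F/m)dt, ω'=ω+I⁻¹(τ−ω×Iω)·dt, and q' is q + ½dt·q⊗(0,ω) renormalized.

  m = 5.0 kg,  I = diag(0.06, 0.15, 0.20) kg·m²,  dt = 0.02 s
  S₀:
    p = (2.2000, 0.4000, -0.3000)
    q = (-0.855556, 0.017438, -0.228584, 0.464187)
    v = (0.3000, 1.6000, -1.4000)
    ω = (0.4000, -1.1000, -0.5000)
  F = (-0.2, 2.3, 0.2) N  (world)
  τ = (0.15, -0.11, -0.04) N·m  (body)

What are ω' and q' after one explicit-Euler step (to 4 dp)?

gyro term ω×Iω = (0.0275, 0.0280, -0.0396)
angular accel α = (2.0417, -0.9200, -0.0020)
new body rate ω' = (0.4408, -1.1184, -0.5000)
Hamilton product q⊗(0,ω) = (-0.0263241, 0.2826753, 1.1355054, 0.5000298)
q + ½dt·q⊗(0,ω), renormalized = (-0.8557, 0.0203, -0.2172, 0.4691)

ω' = (0.4408, -1.1184, -0.5000)
q' = (-0.8557, 0.0203, -0.2172, 0.4691)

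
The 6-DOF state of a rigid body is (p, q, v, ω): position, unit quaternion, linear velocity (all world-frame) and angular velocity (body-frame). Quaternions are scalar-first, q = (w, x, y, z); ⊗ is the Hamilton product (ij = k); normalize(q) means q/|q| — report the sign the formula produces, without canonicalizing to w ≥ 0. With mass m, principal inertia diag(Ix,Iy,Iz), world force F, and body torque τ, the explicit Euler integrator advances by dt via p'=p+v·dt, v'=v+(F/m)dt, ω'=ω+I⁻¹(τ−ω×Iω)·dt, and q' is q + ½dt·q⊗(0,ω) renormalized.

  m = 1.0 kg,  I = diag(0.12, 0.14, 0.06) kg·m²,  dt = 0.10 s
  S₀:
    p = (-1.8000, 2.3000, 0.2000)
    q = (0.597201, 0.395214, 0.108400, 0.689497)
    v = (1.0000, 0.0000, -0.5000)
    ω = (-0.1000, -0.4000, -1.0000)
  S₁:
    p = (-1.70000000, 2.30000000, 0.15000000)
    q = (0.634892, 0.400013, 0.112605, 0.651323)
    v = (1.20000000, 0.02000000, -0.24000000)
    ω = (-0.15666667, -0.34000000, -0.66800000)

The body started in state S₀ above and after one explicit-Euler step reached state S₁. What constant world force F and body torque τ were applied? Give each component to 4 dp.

velocity change Δv = (0.20000000, 0.02000000, 0.26000000)
applied force F = (2.0000, 0.2000, 2.6000)
Δω = ω₁−ω₀ = (-0.05666667, 0.06000000, 0.33200000)
gyro term ω₀×Iω₀ = (-0.0320, 0.0060, 0.0008)
I·α + gyro = (-0.1000, 0.0900, 0.2000)

F = (2.0000, 0.2000, 2.6000)
τ = (-0.1000, 0.0900, 0.2000)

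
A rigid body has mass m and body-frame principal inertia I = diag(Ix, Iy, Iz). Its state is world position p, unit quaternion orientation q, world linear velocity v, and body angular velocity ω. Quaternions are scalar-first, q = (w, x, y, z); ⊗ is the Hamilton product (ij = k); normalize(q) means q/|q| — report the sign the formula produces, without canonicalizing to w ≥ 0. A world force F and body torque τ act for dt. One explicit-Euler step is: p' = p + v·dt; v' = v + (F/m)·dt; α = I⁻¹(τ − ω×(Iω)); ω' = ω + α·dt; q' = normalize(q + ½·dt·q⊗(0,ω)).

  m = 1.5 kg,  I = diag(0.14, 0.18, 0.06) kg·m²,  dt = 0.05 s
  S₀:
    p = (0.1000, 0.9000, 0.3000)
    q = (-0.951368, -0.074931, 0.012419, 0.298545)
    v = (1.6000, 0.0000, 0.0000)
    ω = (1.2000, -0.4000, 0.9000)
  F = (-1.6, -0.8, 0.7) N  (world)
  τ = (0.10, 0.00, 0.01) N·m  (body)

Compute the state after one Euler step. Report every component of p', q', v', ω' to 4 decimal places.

ω×(Iω) gyroscopic = (0.0432, 0.0864, -0.0192)
angular accel α = (0.4057, -0.4800, 0.4867)
new body rate ω' = (1.2203, -0.4240, 0.9243)
q⊗(0,ω) = (-0.1738057, -1.0110465, 0.8062391, -0.8411616)
q + ½dt·q⊗(0,ω), renormalized = (-0.9550, -0.1001, 0.0326, 0.2773)
a = (-1.0667, -0.5333, 0.4667)
p + v·dt = (0.1800, 0.9000, 0.3000)
v + (F/m)dt = (1.5467, -0.0267, 0.0233)

p' = (0.1800, 0.9000, 0.3000)
q' = (-0.9550, -0.1001, 0.0326, 0.2773)
v' = (1.5467, -0.0267, 0.0233)
ω' = (1.2203, -0.4240, 0.9243)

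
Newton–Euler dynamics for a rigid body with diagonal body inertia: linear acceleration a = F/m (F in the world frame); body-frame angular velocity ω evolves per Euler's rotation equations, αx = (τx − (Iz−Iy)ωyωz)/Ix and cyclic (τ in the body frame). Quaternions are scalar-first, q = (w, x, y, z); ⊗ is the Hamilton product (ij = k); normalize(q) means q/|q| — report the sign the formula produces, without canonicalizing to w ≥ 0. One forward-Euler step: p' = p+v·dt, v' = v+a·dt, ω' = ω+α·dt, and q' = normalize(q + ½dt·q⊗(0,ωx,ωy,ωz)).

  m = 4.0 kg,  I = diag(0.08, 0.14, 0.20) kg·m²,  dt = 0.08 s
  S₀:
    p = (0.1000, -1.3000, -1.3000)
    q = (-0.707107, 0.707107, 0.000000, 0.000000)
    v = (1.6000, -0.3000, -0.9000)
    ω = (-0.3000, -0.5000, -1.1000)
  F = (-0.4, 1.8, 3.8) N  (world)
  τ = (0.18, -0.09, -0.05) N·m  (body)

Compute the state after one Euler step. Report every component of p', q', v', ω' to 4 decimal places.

p' = (0.2280, -1.3240, -1.3720)
q' = (-0.6978, 0.7147, 0.0452, 0.0169)
v' = (1.5920, -0.2640, -0.8240)
ω' = (-0.1530, -0.5288, -1.1236)

p' = p + v·dt = (0.2280, -1.3240, -1.3720)
v' = v + a·dt = (1.5920, -0.2640, -0.8240)
precession coupling ω×(Iω) = (0.0330, -0.0396, 0.0090)
α = I⁻¹(τ − ω×Iω) = (1.8375, -0.3600, -0.2950)
ω' = ω + α·dt = (-0.1530, -0.5288, -1.1236)
2q̇ = q⊗(0,ω) = (0.2121321, 0.2121321, 1.1313712, 0.4242642)
q' = normalize(q + ½dt·q⊗(0,ω)) = (-0.6978, 0.7147, 0.0452, 0.0169)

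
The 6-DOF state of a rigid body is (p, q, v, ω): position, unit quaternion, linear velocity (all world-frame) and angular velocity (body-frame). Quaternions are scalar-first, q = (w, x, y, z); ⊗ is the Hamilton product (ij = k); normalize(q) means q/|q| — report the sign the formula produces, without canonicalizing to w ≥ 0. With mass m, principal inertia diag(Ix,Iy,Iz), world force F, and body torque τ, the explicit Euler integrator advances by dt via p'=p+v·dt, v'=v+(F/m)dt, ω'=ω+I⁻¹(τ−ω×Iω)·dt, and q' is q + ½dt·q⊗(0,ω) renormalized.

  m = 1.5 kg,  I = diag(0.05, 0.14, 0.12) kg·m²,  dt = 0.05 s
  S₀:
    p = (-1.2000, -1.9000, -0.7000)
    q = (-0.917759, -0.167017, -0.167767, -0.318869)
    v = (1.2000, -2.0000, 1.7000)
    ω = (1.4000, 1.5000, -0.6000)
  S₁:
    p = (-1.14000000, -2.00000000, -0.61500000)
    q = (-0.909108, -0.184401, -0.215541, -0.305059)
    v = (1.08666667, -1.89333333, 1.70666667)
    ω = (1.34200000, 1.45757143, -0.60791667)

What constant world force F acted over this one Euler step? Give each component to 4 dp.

F = (-3.4000, 3.2000, 0.2000)

velocity change Δv = (-0.11333333, 0.10666667, 0.00666667)
applied force F = (-3.4000, 3.2000, 0.2000)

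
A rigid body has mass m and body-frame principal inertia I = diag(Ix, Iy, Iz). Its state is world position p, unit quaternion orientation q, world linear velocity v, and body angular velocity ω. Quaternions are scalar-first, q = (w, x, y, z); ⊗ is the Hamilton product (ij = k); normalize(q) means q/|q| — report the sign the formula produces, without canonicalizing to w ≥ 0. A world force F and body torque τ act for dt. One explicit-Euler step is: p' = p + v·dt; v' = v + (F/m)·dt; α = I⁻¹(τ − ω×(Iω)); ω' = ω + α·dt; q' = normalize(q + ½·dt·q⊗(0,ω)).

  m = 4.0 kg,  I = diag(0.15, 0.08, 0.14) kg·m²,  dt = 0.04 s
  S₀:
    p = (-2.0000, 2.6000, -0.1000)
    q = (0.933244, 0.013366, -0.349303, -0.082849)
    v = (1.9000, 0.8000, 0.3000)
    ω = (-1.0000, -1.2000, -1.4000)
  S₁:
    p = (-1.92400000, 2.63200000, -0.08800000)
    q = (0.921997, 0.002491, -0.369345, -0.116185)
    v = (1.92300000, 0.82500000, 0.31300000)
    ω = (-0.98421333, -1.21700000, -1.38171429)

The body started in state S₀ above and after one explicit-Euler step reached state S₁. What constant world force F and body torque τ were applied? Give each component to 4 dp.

F = (2.3000, 2.5000, 1.3000)
τ = (0.1600, -0.0200, -0.0200)

rate change Δω = (0.01578667, -0.01700000, 0.01828571)
precession coupling = (0.1008, 0.0140, -0.0840)
applied torque τ = (0.1600, -0.0200, -0.0200)
velocity change Δv = (0.02300000, 0.02500000, 0.01300000)
m·(v₁−v₀)/dt = (2.3000, 2.5000, 1.3000)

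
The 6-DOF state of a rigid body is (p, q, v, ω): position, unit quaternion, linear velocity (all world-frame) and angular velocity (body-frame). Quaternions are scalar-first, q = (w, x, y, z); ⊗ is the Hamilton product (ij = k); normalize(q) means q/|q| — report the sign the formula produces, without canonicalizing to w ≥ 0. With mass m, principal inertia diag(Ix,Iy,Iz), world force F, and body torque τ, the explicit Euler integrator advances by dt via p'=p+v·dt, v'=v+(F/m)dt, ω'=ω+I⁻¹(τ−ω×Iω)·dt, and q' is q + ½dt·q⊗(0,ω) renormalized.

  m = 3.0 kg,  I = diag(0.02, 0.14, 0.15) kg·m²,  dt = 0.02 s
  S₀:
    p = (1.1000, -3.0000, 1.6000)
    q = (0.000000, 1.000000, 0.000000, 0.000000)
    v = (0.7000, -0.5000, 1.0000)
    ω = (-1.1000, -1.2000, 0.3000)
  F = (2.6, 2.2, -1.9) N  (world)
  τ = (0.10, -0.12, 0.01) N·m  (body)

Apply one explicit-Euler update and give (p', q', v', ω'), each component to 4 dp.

p' = (1.1140, -3.0100, 1.6200)
q' = (0.0110, 0.9999, -0.0030, -0.0120)
v' = (0.7173, -0.4853, 0.9873)
ω' = (-0.9964, -1.2233, 0.2802)

(τ − ω×Iω)/I = (5.1800, -1.1636, -0.9893)
new body rate ω' = (-0.9964, -1.2233, 0.2802)
q⊗(0,ω) = (1.1000000, 0.0000000, -0.3000000, -1.2000000)
q' = normalize(q + ½dt·q⊗(0,ω)) = (0.0110, 0.9999, -0.0030, -0.0120)
a = F/m = (0.8667, 0.7333, -0.6333)
p + v·dt = (1.1140, -3.0100, 1.6200)
v' = v + a·dt = (0.7173, -0.4853, 0.9873)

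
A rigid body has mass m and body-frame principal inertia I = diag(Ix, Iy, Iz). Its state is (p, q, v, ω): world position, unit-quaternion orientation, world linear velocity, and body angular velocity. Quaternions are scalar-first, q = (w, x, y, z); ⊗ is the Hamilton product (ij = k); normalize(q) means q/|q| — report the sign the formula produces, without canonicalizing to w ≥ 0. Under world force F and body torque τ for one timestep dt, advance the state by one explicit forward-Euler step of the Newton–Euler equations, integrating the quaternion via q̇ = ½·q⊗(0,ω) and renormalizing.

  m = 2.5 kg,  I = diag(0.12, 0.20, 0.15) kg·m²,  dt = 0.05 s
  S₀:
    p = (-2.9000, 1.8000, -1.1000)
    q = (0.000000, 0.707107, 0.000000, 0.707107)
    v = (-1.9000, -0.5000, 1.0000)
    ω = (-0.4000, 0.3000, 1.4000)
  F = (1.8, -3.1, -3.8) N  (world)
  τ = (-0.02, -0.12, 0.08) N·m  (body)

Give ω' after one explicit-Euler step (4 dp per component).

ω' = (-0.3996, 0.2658, 1.4299)

(τ − ω×Iω)/I = (0.0083, -0.6840, 0.5973)
new body rate ω' = (-0.3996, 0.2658, 1.4299)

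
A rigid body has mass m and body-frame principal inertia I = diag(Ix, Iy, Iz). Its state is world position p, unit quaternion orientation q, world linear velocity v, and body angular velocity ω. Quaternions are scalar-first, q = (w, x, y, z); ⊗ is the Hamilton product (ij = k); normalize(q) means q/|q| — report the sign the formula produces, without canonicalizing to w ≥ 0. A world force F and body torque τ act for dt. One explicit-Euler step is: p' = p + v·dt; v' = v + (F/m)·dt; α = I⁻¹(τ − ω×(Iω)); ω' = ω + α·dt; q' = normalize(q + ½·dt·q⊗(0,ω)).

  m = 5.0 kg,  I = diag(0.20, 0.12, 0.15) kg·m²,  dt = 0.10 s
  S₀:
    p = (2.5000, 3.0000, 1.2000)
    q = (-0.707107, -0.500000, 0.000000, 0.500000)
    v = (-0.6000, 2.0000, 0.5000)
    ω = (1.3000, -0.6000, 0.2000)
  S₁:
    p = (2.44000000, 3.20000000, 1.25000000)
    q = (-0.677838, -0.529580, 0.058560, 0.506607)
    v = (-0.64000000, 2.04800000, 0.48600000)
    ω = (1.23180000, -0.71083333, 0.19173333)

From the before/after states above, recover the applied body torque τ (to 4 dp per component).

τ = (-0.1400, -0.1200, 0.0500)

rate change Δω = (-0.06820000, -0.11083333, -0.00826667)
applied torque τ = (-0.1400, -0.1200, 0.0500)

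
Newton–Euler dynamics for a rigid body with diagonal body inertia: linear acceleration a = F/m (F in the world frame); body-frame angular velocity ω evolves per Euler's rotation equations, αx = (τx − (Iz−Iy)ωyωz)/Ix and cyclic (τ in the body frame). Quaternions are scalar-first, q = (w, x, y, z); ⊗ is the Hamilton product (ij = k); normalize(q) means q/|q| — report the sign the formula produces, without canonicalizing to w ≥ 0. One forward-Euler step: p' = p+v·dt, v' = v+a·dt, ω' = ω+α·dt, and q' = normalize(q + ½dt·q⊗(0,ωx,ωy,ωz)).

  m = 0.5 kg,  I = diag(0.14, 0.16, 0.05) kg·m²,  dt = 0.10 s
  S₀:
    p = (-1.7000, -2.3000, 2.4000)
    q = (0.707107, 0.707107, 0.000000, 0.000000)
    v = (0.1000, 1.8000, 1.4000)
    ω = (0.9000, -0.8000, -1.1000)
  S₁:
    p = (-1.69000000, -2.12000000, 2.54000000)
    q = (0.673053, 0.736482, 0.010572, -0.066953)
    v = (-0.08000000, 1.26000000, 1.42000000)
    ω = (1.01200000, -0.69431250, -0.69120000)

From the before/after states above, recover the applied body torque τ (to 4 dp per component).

ω₁ − ω₀ = (0.11200000, 0.10568750, 0.40880000)
I·α + gyro = (0.0600, 0.0800, 0.1900)

τ = (0.0600, 0.0800, 0.1900)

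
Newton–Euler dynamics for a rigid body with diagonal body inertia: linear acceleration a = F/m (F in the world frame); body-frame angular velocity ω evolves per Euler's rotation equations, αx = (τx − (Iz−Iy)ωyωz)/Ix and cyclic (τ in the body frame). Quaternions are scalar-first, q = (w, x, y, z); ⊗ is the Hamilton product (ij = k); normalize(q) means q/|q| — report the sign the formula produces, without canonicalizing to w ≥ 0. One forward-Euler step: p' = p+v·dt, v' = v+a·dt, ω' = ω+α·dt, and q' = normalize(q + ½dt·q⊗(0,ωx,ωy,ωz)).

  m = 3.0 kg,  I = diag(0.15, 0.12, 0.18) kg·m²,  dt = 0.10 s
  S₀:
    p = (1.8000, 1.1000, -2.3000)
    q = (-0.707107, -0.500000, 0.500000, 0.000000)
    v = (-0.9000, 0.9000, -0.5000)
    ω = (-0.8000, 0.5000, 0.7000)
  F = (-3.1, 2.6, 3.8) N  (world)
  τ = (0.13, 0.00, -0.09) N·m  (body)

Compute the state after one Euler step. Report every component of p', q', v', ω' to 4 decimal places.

p' = (1.7100, 1.1900, -2.3500)
q' = (-0.7383, -0.4534, 0.4990, -0.0172)
v' = (-1.0033, 0.9867, -0.3733)
ω' = (-0.7273, 0.4860, 0.6433)

p' = p + v·dt = (1.7100, 1.1900, -2.3500)
v' = v + a·dt = (-1.0033, 0.9867, -0.3733)
gyro term ω×Iω = (0.0210, 0.0168, 0.0120)
angular accel α = (0.7267, -0.1400, -0.5667)
ω + α·dt = (-0.7273, 0.4860, 0.6433)
q⊗(0,ω) = (-0.6500000, 0.9156856, -0.0035535, -0.3449749)
updated quaternion q' = (-0.7383, -0.4534, 0.4990, -0.0172)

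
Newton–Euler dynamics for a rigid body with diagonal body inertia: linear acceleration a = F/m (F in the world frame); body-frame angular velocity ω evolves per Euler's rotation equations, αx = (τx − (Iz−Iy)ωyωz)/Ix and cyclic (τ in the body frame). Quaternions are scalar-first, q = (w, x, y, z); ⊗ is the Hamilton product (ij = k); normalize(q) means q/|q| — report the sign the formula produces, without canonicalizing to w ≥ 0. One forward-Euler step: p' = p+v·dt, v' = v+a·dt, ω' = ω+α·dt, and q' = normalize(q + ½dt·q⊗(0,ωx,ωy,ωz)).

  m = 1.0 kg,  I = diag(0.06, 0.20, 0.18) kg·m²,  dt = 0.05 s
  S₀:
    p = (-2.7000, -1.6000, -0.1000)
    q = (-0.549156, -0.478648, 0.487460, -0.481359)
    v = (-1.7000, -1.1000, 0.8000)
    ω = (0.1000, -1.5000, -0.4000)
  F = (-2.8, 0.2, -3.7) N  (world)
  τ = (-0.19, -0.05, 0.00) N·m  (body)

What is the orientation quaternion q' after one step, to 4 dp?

q⊗(0,ω) = (0.5865112, -0.9719381, 0.5841389, 0.8888884)
updated quaternion q' = (-0.5341, -0.5026, 0.5017, -0.4588)

q' = (-0.5341, -0.5026, 0.5017, -0.4588)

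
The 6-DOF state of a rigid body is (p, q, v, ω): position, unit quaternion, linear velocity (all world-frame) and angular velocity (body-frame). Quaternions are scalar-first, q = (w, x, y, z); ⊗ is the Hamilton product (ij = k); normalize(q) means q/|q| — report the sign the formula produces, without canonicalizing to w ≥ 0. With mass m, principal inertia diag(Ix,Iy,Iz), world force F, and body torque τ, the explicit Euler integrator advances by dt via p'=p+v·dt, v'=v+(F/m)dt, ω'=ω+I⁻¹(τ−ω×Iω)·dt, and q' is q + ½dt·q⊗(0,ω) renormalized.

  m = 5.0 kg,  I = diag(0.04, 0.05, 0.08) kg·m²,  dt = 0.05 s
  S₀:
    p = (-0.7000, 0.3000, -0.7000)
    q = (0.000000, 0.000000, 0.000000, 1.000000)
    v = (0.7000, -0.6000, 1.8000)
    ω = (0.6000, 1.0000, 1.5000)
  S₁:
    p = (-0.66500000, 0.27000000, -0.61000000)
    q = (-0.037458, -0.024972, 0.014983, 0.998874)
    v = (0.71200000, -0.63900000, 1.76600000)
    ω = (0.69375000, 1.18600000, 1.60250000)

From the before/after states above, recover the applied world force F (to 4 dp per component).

F = (1.2000, -3.9000, -3.4000)

velocity change Δv = (0.01200000, -0.03900000, -0.03400000)
F = m·Δv/dt = (1.2000, -3.9000, -3.4000)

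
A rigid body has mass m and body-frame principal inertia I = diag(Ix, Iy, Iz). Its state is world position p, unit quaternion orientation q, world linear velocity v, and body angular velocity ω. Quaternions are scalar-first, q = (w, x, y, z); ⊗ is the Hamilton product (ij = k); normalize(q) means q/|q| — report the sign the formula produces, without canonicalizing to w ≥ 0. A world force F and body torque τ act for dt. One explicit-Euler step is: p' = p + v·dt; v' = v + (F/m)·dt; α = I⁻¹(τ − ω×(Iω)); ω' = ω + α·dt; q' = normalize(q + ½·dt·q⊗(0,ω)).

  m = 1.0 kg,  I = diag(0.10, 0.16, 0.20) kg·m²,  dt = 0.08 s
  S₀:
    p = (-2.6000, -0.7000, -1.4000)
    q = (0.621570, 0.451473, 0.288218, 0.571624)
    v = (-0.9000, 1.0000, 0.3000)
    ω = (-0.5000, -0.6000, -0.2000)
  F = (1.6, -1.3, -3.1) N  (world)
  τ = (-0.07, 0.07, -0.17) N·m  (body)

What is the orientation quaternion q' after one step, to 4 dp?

2q̇ = q⊗(0,ω) = (0.5129921, -0.0254542, -0.5684594, -0.2510888)
updated quaternion q' = (0.6418, 0.4502, 0.2653, 0.5613)

q' = (0.6418, 0.4502, 0.2653, 0.5613)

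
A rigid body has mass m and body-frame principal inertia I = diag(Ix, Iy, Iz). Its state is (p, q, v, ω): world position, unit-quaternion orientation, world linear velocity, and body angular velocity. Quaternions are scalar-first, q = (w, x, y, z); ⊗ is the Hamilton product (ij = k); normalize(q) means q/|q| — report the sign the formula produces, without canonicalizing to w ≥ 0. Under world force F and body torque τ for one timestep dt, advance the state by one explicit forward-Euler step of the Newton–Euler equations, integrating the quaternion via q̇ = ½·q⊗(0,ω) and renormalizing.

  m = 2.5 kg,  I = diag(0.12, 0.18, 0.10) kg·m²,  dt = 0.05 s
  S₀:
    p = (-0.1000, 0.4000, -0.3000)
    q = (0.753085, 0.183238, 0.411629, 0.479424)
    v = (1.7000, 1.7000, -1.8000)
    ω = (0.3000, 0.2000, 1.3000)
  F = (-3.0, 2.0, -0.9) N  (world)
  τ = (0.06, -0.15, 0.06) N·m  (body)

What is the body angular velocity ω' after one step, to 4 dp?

ω×(Iω) gyroscopic = (-0.0208, 0.0078, 0.0036)
angular accel α = (0.6733, -0.8767, 0.5640)
new body rate ω' = (0.3337, 0.1562, 1.3282)

ω' = (0.3337, 0.1562, 1.3282)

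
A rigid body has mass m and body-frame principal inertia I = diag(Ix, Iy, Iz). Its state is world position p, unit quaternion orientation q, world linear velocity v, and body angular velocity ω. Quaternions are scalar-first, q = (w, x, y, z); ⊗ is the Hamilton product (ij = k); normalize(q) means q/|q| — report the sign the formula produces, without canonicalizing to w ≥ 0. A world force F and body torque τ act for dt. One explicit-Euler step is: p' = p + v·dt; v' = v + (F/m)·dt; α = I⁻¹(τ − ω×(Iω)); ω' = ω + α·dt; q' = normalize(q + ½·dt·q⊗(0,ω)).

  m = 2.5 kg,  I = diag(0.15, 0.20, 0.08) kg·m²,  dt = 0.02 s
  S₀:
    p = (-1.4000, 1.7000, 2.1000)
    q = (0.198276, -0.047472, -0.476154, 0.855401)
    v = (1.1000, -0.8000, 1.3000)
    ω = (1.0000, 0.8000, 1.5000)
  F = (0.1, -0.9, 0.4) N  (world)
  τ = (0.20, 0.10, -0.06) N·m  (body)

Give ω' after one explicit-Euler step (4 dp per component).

ω' = (1.0459, 0.7995, 1.4750)

ω×(Iω) gyroscopic = (-0.1440, 0.1050, 0.0400)
(τ − ω×Iω)/I = (2.2933, -0.0250, -1.2500)
ω' = ω + α·dt = (1.0459, 0.7995, 1.4750)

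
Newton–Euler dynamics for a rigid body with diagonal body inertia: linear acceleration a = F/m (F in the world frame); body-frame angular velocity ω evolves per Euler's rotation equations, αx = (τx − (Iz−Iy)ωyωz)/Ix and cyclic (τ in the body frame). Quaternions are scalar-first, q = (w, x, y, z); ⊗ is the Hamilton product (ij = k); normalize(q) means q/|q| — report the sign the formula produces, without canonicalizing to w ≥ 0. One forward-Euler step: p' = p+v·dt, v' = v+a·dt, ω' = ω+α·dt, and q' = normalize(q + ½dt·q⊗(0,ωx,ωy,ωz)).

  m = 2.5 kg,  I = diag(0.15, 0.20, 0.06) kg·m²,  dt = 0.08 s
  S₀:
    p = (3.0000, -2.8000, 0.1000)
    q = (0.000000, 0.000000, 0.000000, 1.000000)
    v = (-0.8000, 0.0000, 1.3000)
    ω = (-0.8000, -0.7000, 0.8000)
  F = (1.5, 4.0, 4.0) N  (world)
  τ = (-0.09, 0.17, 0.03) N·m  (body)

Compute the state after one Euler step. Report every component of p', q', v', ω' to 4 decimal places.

p' = (2.9360, -2.8000, 0.2040)
q' = (-0.0320, 0.0280, -0.0320, 0.9986)
v' = (-0.7520, 0.1280, 1.4280)
ω' = (-0.8898, -0.6090, 0.8027)

p + v·dt = (2.9360, -2.8000, 0.2040)
v' = v + a·dt = (-0.7520, 0.1280, 1.4280)
precession coupling ω×(Iω) = (0.0784, -0.0576, 0.0280)
angular accel α = (-1.1227, 1.1380, 0.0333)
new body rate ω' = (-0.8898, -0.6090, 0.8027)
q⊗(0,ω) = (-0.8000000, 0.7000000, -0.8000000, 0.0000000)
q' = normalize(q + ½dt·q⊗(0,ω)) = (-0.0320, 0.0280, -0.0320, 0.9986)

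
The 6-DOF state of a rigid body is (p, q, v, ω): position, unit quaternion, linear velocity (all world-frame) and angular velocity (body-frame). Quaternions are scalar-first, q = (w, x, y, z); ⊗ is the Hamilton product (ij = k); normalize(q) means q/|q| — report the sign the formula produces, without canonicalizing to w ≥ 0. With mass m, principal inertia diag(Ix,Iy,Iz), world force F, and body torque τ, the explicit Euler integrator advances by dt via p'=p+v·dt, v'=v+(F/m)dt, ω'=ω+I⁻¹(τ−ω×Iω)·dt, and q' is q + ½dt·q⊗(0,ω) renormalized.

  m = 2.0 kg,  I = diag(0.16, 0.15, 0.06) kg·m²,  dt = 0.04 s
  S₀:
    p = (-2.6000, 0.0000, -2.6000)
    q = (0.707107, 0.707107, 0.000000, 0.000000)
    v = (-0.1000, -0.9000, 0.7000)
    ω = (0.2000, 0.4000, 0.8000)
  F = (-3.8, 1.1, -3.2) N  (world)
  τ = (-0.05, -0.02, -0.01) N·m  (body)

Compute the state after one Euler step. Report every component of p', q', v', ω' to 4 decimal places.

p' = (-2.6040, -0.0360, -2.5720)
q' = (0.7042, 0.7098, -0.0057, 0.0170)
v' = (-0.1760, -0.8780, 0.6360)
ω' = (0.1947, 0.3904, 0.7939)

angular accel α = (-0.1325, -0.2400, -0.1533)
ω + α·dt = (0.1947, 0.3904, 0.7939)
Hamilton product q⊗(0,ω) = (-0.1414214, 0.1414214, -0.2828428, 0.8485284)
updated quaternion q' = (0.7042, 0.7098, -0.0057, 0.0170)
linear accel F/m = (-1.9000, 0.5500, -1.6000)
p' = p + v·dt = (-2.6040, -0.0360, -2.5720)
v + (F/m)dt = (-0.1760, -0.8780, 0.6360)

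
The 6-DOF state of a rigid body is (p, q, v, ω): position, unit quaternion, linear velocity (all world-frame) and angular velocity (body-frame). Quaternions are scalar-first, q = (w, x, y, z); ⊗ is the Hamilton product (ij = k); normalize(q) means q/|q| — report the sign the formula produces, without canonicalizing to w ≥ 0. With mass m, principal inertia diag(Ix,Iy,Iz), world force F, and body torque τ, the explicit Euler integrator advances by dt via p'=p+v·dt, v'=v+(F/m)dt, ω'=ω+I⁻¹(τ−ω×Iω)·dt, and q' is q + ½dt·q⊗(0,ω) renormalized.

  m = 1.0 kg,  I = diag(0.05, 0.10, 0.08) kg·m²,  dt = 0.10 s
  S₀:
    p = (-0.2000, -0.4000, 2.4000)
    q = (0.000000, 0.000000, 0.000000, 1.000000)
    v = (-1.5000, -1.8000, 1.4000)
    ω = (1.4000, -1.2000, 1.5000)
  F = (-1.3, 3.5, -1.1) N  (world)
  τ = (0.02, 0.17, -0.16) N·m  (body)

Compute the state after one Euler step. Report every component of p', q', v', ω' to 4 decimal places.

precession coupling ω×(Iω) = (0.0360, -0.0630, -0.0840)
α = I⁻¹(τ − ω×Iω) = (-0.3200, 2.3300, -0.9500)
ω' = ω + α·dt = (1.3680, -0.9670, 1.4050)
q⊗(0,ω) = (-1.5000000, 1.2000000, 1.4000000, 0.0000000)
q' = normalize(q + ½dt·q⊗(0,ω)) = (-0.0745, 0.0596, 0.0695, 0.9930)
a = (-1.3000, 3.5000, -1.1000)
new position p' = (-0.3500, -0.5800, 2.5400)
v' = v + a·dt = (-1.6300, -1.4500, 1.2900)

p' = (-0.3500, -0.5800, 2.5400)
q' = (-0.0745, 0.0596, 0.0695, 0.9930)
v' = (-1.6300, -1.4500, 1.2900)
ω' = (1.3680, -0.9670, 1.4050)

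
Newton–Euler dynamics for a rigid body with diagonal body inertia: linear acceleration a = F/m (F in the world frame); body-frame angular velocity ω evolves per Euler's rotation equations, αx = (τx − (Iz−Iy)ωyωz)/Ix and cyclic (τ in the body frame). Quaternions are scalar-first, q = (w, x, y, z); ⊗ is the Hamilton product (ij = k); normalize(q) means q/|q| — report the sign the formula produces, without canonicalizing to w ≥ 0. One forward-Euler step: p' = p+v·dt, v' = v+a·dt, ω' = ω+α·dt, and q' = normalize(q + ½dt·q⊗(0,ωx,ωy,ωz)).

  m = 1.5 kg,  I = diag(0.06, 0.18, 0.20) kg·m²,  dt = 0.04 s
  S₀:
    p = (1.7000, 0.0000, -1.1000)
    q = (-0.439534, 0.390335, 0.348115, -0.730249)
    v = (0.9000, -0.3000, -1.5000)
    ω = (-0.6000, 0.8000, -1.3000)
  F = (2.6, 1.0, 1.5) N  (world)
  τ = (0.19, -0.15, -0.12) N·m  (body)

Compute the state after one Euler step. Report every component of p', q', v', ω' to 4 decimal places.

(τ − ω×Iω)/I = (3.5133, -0.2267, -0.3120)
ω + α·dt = (-0.4595, 0.7909, -1.3125)
2q̇ = q⊗(0,ω) = (-0.9936147, 0.3953701, 0.5939577, 1.0925312)
q + ½dt·q⊗(0,ω), renormalized = (-0.4592, 0.3980, 0.3598, -0.7080)
a = (1.7333, 0.6667, 1.0000)
p + v·dt = (1.7360, -0.0120, -1.1600)
new velocity v' = (0.9693, -0.2733, -1.4600)

p' = (1.7360, -0.0120, -1.1600)
q' = (-0.4592, 0.3980, 0.3598, -0.7080)
v' = (0.9693, -0.2733, -1.4600)
ω' = (-0.4595, 0.7909, -1.3125)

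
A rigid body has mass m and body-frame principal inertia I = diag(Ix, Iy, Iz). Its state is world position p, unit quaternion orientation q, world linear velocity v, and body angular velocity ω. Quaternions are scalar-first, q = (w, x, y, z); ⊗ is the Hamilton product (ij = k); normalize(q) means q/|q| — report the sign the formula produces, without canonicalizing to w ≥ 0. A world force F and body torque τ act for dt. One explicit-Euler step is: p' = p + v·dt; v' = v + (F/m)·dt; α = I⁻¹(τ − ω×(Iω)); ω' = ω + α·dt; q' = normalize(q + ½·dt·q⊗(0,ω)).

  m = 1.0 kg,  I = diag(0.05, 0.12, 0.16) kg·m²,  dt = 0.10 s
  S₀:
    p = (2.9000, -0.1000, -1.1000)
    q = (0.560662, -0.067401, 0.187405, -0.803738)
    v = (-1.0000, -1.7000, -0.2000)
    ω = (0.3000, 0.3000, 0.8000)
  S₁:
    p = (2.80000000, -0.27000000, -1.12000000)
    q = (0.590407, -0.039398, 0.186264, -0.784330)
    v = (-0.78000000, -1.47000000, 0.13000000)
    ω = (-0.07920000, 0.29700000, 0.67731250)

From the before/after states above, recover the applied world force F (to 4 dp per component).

F = (2.2000, 2.3000, 3.3000)

velocity change Δv = (0.22000000, 0.23000000, 0.33000000)
m·(v₁−v₀)/dt = (2.2000, 2.3000, 3.3000)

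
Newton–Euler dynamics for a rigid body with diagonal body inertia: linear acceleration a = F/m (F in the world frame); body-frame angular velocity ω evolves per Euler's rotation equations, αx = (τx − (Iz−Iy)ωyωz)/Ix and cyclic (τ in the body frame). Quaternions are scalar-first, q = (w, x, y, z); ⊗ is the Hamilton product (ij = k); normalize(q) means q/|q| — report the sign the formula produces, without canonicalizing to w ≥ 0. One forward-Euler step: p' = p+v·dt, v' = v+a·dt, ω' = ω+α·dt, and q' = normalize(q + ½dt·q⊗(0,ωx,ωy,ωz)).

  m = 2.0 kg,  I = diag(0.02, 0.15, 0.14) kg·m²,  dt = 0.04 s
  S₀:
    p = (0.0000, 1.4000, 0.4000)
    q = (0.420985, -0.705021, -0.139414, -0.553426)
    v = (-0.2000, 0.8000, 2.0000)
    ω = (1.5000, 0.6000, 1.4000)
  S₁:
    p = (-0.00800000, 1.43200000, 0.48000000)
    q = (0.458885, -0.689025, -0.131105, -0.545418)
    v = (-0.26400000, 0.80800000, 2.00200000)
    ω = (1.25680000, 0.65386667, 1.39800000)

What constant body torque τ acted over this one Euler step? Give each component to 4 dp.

ω₁ − ω₀ = (-0.24320000, 0.05386667, -0.00200000)
ω₀×(Iω₀) = (-0.0084, -0.2520, 0.1170)
τ = I·(Δω/dt) + ω₀×(Iω₀) = (-0.1300, -0.0500, 0.1100)

τ = (-0.1300, -0.0500, 0.1100)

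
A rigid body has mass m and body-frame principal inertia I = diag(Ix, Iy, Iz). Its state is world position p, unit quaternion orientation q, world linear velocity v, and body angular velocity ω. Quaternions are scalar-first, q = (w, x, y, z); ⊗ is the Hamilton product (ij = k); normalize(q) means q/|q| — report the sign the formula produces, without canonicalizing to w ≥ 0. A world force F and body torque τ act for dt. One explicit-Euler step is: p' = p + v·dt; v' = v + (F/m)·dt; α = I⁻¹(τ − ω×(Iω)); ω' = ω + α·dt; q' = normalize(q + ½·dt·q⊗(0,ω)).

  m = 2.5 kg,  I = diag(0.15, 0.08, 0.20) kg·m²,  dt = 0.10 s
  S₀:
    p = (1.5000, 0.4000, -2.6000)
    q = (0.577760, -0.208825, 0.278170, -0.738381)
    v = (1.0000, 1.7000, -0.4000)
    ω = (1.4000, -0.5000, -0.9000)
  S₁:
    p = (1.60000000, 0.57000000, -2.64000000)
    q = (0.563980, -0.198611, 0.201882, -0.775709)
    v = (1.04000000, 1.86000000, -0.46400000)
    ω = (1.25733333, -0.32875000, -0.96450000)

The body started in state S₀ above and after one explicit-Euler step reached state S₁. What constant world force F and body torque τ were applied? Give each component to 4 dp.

Δv = v₁−v₀ = (0.04000000, 0.16000000, -0.06400000)
F = m·Δv/dt = (1.0000, 4.0000, -1.6000)
Δω = ω₁−ω₀ = (-0.14266667, 0.17125000, -0.06450000)
precession coupling = (0.0540, 0.0630, 0.0490)
I·α + gyro = (-0.1600, 0.2000, -0.0800)

F = (1.0000, 4.0000, -1.6000)
τ = (-0.1600, 0.2000, -0.0800)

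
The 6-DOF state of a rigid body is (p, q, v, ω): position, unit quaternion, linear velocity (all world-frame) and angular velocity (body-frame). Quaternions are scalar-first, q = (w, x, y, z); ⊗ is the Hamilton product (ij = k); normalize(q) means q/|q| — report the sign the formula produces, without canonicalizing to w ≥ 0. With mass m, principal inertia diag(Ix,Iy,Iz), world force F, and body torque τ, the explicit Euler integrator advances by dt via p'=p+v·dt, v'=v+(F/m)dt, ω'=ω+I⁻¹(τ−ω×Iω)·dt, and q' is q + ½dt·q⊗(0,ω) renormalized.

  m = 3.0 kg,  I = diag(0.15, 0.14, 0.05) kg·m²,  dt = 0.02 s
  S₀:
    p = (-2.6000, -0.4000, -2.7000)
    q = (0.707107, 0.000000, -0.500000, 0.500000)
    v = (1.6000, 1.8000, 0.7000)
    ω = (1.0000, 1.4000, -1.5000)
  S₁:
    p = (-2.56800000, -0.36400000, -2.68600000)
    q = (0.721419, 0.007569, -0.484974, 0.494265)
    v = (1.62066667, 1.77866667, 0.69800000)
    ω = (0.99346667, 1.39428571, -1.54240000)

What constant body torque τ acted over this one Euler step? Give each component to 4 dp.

τ = (0.1400, -0.1900, -0.1200)

rate change Δω = (-0.00653333, -0.00571429, -0.04240000)
ω₀×(Iω₀) = (0.1890, -0.1500, -0.0140)
I·α + gyro = (0.1400, -0.1900, -0.1200)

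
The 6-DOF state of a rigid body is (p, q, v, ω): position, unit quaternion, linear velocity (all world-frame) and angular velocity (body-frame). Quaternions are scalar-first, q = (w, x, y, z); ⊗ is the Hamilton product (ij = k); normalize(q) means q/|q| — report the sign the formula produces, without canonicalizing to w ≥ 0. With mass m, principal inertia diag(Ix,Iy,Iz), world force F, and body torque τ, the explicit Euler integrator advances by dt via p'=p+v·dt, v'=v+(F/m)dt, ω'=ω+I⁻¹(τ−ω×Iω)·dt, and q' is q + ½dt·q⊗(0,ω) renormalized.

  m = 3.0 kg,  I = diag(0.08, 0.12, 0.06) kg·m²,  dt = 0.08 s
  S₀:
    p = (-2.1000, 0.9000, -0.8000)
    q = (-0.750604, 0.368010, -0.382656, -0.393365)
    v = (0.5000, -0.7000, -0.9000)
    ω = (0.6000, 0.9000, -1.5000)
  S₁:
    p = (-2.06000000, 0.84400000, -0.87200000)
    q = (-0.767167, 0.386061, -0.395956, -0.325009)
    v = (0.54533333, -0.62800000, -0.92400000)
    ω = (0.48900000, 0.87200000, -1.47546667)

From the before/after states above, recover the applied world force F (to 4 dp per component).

velocity change Δv = (0.04533333, 0.07200000, -0.02400000)
F = m·Δv/dt = (1.7000, 2.7000, -0.9000)

F = (1.7000, 2.7000, -0.9000)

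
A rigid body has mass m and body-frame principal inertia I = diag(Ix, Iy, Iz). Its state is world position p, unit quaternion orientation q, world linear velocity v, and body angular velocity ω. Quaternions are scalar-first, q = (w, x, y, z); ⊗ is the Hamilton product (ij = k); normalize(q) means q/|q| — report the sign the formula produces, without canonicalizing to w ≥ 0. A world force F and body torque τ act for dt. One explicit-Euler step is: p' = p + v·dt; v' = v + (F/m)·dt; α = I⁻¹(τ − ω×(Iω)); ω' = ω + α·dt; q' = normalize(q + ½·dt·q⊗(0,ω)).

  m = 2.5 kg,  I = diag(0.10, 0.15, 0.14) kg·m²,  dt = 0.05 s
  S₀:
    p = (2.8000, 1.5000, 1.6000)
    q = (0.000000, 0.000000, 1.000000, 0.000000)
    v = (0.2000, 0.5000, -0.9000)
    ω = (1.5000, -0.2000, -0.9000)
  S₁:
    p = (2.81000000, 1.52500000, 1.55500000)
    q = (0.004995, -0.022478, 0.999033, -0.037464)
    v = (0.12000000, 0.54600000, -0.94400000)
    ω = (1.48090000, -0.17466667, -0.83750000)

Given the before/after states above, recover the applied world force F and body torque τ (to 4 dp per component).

Δω = ω₁−ω₀ = (-0.01910000, 0.02533333, 0.06250000)
τ = I·(Δω/dt) + ω₀×(Iω₀) = (-0.0400, 0.1300, 0.1600)
velocity change Δv = (-0.08000000, 0.04600000, -0.04400000)
F = m·Δv/dt = (-4.0000, 2.3000, -2.2000)

F = (-4.0000, 2.3000, -2.2000)
τ = (-0.0400, 0.1300, 0.1600)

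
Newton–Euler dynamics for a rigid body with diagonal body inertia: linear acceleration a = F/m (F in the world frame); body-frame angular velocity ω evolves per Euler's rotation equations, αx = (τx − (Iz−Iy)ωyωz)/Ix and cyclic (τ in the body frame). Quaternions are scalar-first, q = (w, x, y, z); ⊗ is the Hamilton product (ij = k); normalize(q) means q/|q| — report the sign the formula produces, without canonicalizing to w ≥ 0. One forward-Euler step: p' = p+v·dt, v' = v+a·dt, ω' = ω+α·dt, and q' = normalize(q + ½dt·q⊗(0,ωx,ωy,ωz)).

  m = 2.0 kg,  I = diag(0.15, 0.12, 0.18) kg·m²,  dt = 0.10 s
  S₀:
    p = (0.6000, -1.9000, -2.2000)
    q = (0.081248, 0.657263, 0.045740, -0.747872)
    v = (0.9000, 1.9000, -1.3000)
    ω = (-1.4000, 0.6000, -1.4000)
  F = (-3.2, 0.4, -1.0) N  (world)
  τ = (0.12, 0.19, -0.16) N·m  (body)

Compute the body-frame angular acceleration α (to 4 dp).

α = (1.1360, 2.0733, -1.0289)

gyro term ω×Iω = (-0.0504, -0.0588, 0.0252)
α = I⁻¹(τ − ω×Iω) = (1.1360, 2.0733, -1.0289)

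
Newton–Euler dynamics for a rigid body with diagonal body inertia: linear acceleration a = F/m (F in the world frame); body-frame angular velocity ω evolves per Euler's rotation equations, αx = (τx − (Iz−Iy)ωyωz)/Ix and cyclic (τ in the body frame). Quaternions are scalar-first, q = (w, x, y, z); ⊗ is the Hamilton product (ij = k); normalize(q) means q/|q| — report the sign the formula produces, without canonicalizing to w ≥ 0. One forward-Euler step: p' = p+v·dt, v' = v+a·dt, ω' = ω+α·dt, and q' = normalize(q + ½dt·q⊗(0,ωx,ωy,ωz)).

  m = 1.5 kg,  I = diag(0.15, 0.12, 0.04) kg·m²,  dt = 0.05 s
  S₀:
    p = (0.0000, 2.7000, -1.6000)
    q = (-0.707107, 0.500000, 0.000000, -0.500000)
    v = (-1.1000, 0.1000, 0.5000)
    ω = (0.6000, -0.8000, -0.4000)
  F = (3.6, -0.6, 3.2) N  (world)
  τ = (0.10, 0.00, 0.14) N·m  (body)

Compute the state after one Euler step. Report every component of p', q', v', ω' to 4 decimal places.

a = F/m = (2.4000, -0.4000, 2.1333)
p' = p + v·dt = (-0.0550, 2.7050, -1.5750)
v' = v + a·dt = (-0.9800, 0.0800, 0.6067)
ω×(Iω) gyroscopic = (-0.0256, -0.0264, 0.0144)
angular accel α = (0.8373, 0.2200, 3.1400)
new body rate ω' = (0.6419, -0.7890, -0.2430)
Hamilton product q⊗(0,ω) = (-0.5000000, -0.8242642, 0.4656856, -0.1171572)
q' = normalize(q + ½dt·q⊗(0,ω)) = (-0.7193, 0.4792, 0.0116, -0.5027)

p' = (-0.0550, 2.7050, -1.5750)
q' = (-0.7193, 0.4792, 0.0116, -0.5027)
v' = (-0.9800, 0.0800, 0.6067)
ω' = (0.6419, -0.7890, -0.2430)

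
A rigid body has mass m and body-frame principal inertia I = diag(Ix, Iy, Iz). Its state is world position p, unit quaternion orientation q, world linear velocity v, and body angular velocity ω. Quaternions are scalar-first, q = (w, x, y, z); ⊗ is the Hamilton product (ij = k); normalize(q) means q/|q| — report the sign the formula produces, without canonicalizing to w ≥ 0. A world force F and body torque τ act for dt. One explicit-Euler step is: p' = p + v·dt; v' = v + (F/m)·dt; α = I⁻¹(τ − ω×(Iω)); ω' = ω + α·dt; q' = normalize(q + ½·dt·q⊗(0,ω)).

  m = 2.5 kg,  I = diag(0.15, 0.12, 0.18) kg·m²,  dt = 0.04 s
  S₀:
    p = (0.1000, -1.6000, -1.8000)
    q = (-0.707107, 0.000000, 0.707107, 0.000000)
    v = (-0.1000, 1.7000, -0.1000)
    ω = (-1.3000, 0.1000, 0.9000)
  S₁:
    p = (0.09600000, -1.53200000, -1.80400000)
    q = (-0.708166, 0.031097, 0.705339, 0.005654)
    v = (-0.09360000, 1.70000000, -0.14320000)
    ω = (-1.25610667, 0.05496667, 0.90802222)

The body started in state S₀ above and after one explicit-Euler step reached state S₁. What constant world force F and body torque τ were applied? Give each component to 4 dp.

F = (0.4000, 0.0000, -2.7000)
τ = (0.1700, -0.1000, 0.0400)

velocity change Δv = (0.00640000, 0.00000000, -0.04320000)
applied force F = (0.4000, 0.0000, -2.7000)
ω₁ − ω₀ = (0.04389333, -0.04503333, 0.00802222)
τ = I·(Δω/dt) + ω₀×(Iω₀) = (0.1700, -0.1000, 0.0400)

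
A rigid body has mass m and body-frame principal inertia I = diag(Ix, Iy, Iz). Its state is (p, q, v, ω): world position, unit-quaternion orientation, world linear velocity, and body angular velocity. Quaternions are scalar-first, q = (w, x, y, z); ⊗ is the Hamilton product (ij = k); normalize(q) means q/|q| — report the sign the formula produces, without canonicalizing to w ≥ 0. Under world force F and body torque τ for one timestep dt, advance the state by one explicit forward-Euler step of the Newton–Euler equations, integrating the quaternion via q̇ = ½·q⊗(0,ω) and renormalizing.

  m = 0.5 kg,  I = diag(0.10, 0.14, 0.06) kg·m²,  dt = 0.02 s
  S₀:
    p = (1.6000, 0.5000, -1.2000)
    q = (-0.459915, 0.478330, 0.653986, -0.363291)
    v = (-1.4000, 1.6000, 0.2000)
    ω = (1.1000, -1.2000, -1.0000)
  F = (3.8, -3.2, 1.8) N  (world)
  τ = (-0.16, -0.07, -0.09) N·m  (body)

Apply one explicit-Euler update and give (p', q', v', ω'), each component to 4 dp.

p' = (1.5720, 0.5320, -1.1960)
q' = (-0.4609, 0.4623, 0.6602, -0.3716)
v' = (-1.2480, 1.4720, 0.2720)
ω' = (1.0872, -1.2037, -1.0124)

linear accel F/m = (7.6000, -6.4000, 3.6000)
p + v·dt = (1.5720, 0.5320, -1.1960)
v' = v + a·dt = (-1.2480, 1.4720, 0.2720)
precession coupling ω×(Iω) = (-0.0960, -0.0440, -0.0528)
α = I⁻¹(τ − ω×Iω) = (-0.6400, -0.1857, -0.6200)
ω + α·dt = (1.0872, -1.2037, -1.0124)
q⊗(0,ω) = (-0.1046708, -1.5958417, 0.6306079, -0.8334656)
q + ½dt·q⊗(0,ω), renormalized = (-0.4609, 0.4623, 0.6602, -0.3716)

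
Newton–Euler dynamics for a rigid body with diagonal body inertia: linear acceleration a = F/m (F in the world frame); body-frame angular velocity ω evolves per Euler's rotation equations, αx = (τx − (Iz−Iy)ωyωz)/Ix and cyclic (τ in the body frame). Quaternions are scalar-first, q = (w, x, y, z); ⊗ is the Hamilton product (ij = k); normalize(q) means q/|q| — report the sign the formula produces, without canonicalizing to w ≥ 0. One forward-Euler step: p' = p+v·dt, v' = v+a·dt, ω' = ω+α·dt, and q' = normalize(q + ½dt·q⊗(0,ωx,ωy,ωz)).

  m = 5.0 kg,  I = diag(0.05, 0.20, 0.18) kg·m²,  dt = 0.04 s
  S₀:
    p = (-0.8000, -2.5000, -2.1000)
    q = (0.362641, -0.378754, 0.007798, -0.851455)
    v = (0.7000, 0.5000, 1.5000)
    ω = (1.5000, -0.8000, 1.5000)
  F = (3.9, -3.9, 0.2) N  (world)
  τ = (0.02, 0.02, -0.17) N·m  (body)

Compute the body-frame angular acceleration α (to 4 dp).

gyro term ω×Iω = (0.0240, -0.2925, -0.1800)
α = I⁻¹(τ − ω×Iω) = (-0.0800, 1.5625, 0.0556)

α = (-0.0800, 1.5625, 0.0556)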